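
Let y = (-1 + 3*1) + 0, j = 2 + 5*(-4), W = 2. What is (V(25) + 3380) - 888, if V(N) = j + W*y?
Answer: 2478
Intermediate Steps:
j = -18 (j = 2 - 20 = -18)
y = 2 (y = (-1 + 3) + 0 = 2 + 0 = 2)
V(N) = -14 (V(N) = -18 + 2*2 = -18 + 4 = -14)
(V(25) + 3380) - 888 = (-14 + 3380) - 888 = 3366 - 888 = 2478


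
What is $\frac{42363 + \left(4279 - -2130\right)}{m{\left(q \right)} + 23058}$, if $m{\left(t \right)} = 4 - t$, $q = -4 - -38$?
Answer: $\frac{12193}{5757} \approx 2.1179$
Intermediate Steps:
$q = 34$ ($q = -4 + 38 = 34$)
$\frac{42363 + \left(4279 - -2130\right)}{m{\left(q \right)} + 23058} = \frac{42363 + \left(4279 - -2130\right)}{\left(4 - 34\right) + 23058} = \frac{42363 + \left(4279 + 2130\right)}{\left(4 - 34\right) + 23058} = \frac{42363 + 6409}{-30 + 23058} = \frac{48772}{23028} = 48772 \cdot \frac{1}{23028} = \frac{12193}{5757}$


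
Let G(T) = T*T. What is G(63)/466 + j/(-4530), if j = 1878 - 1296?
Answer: 2951393/351830 ≈ 8.3887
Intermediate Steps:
j = 582
G(T) = T**2
G(63)/466 + j/(-4530) = 63**2/466 + 582/(-4530) = 3969*(1/466) + 582*(-1/4530) = 3969/466 - 97/755 = 2951393/351830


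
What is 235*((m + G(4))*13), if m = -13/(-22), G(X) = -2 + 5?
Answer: 241345/22 ≈ 10970.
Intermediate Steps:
G(X) = 3
m = 13/22 (m = -13*(-1/22) = 13/22 ≈ 0.59091)
235*((m + G(4))*13) = 235*((13/22 + 3)*13) = 235*((79/22)*13) = 235*(1027/22) = 241345/22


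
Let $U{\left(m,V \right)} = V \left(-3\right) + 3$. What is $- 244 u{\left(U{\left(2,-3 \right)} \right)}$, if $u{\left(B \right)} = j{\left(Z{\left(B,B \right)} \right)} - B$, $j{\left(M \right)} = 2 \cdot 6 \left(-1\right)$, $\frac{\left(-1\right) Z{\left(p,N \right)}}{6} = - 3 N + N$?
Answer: $5856$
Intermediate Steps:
$Z{\left(p,N \right)} = 12 N$ ($Z{\left(p,N \right)} = - 6 \left(- 3 N + N\right) = - 6 \left(- 2 N\right) = 12 N$)
$j{\left(M \right)} = -12$ ($j{\left(M \right)} = 12 \left(-1\right) = -12$)
$U{\left(m,V \right)} = 3 - 3 V$ ($U{\left(m,V \right)} = - 3 V + 3 = 3 - 3 V$)
$u{\left(B \right)} = -12 - B$
$- 244 u{\left(U{\left(2,-3 \right)} \right)} = - 244 \left(-12 - \left(3 - -9\right)\right) = - 244 \left(-12 - \left(3 + 9\right)\right) = - 244 \left(-12 - 12\right) = \left(-244\right) \left(-24\right) = 5856$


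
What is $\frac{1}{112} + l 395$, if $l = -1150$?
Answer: $- \frac{50875999}{112} \approx -4.5425 \cdot 10^{5}$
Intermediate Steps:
$\frac{1}{112} + l 395 = \frac{1}{112} - 454250 = - \frac{50875999}{112}$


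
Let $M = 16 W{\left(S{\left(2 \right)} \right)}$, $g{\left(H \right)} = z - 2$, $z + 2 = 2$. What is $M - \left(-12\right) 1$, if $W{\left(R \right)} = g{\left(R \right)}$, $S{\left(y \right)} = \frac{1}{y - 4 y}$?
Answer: $-20$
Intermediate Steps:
$z = 0$ ($z = -2 + 2 = 0$)
$g{\left(H \right)} = -2$ ($g{\left(H \right)} = 0 - 2 = -2$)
$S{\left(y \right)} = - \frac{1}{3 y}$ ($S{\left(y \right)} = \frac{1}{\left(-3\right) y} = - \frac{1}{3 y}$)
$W{\left(R \right)} = -2$
$M = -32$ ($M = 16 \left(-2\right) = -32$)
$M - \left(-12\right) 1 = -32 - \left(-12\right) 1 = -32 - -12 = -32 + 12 = -20$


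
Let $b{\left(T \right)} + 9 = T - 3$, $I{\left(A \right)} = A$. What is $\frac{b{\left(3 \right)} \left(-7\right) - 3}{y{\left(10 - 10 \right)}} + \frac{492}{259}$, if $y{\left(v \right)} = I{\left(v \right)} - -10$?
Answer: $\frac{2046}{259} \approx 7.8996$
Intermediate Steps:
$b{\left(T \right)} = -12 + T$ ($b{\left(T \right)} = -9 + \left(T - 3\right) = -9 + \left(-3 + T\right) = -12 + T$)
$y{\left(v \right)} = 10 + v$ ($y{\left(v \right)} = v - -10 = v + 10 = 10 + v$)
$\frac{b{\left(3 \right)} \left(-7\right) - 3}{y{\left(10 - 10 \right)}} + \frac{492}{259} = \frac{\left(-12 + 3\right) \left(-7\right) - 3}{10 + \left(10 - 10\right)} + \frac{492}{259} = \frac{\left(-9\right) \left(-7\right) - 3}{10 + \left(10 - 10\right)} + 492 \cdot \frac{1}{259} = \frac{63 - 3}{10 + 0} + \frac{492}{259} = \frac{60}{10} + \frac{492}{259} = 60 \cdot \frac{1}{10} + \frac{492}{259} = 6 + \frac{492}{259} = \frac{2046}{259}$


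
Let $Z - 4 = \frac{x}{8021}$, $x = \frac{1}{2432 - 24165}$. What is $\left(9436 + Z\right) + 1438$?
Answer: $\frac{1896257235053}{174320393} \approx 10878.0$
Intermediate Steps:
$x = - \frac{1}{21733}$ ($x = \frac{1}{-21733} = - \frac{1}{21733} \approx -4.6013 \cdot 10^{-5}$)
$Z = \frac{697281571}{174320393}$ ($Z = 4 - \frac{1}{21733 \cdot 8021} = 4 - \frac{1}{174320393} = \frac{697281571}{174320393} \approx 4.0$)
$\left(9436 + Z\right) + 1438 = \left(9436 + \frac{697281571}{174320393}\right) + 1438 = \frac{1645584509919}{174320393} + 1438 = \frac{1896257235053}{174320393}$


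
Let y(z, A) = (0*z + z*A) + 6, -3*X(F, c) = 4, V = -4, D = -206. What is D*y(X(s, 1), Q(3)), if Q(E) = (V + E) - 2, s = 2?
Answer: -2060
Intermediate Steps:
X(F, c) = -4/3 (X(F, c) = -⅓*4 = -4/3)
Q(E) = -6 + E (Q(E) = (-4 + E) - 2 = -6 + E)
y(z, A) = 6 + A*z (y(z, A) = (0 + A*z) + 6 = A*z + 6 = 6 + A*z)
D*y(X(s, 1), Q(3)) = -206*(6 + (-6 + 3)*(-4/3)) = -206*(6 - 3*(-4/3)) = -206*(6 + 4) = -206*10 = -2060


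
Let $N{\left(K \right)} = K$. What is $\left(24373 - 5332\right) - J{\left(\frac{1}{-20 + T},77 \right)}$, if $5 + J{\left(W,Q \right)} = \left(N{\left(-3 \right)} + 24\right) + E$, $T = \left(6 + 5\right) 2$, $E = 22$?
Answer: $19003$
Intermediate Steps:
$T = 22$ ($T = 11 \cdot 2 = 22$)
$J{\left(W,Q \right)} = 38$ ($J{\left(W,Q \right)} = -5 + \left(\left(-3 + 24\right) + 22\right) = -5 + \left(21 + 22\right) = -5 + 43 = 38$)
$\left(24373 - 5332\right) - J{\left(\frac{1}{-20 + T},77 \right)} = \left(24373 - 5332\right) - 38 = 19041 - 38 = 19003$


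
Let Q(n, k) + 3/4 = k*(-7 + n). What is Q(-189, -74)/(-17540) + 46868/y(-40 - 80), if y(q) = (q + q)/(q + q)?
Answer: 3288200867/70160 ≈ 46867.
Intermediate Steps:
y(q) = 1 (y(q) = (2*q)/((2*q)) = (2*q)*(1/(2*q)) = 1)
Q(n, k) = -¾ + k*(-7 + n)
Q(-189, -74)/(-17540) + 46868/y(-40 - 80) = (-¾ - 7*(-74) - 74*(-189))/(-17540) + 46868/1 = (-¾ + 518 + 13986)*(-1/17540) + 46868*1 = (58013/4)*(-1/17540) + 46868 = -58013/70160 + 46868 = 3288200867/70160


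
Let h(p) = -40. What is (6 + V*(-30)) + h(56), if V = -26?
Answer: 746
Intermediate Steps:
(6 + V*(-30)) + h(56) = (6 - 26*(-30)) - 40 = (6 + 780) - 40 = 786 - 40 = 746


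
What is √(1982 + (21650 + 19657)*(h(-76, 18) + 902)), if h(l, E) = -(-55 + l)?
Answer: √42672113 ≈ 6532.4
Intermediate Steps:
h(l, E) = 55 - l
√(1982 + (21650 + 19657)*(h(-76, 18) + 902)) = √(1982 + (21650 + 19657)*((55 - 1*(-76)) + 902)) = √(1982 + 41307*((55 + 76) + 902)) = √(1982 + 41307*(131 + 902)) = √(1982 + 41307*1033) = √(1982 + 42670131) = √42672113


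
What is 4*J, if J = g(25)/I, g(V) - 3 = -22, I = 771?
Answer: -76/771 ≈ -0.098573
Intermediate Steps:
g(V) = -19 (g(V) = 3 - 22 = -19)
J = -19/771 ≈ -0.024643
4*J = 4*(-19/771) = -76/771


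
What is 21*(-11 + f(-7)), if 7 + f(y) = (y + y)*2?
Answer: -966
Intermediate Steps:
f(y) = -7 + 4*y (f(y) = -7 + (y + y)*2 = -7 + (2*y)*2 = -7 + 4*y)
21*(-11 + f(-7)) = 21*(-11 + (-7 + 4*(-7))) = 21*(-11 + (-7 - 28)) = 21*(-11 - 35) = 21*(-46) = -966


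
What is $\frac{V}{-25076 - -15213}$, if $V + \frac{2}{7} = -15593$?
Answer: $\frac{109153}{69041} \approx 1.581$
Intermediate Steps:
$V = - \frac{109153}{7}$ ($V = - \frac{2}{7} - 15593 = - \frac{109153}{7} \approx -15593.0$)
$\frac{V}{-25076 - -15213} = - \frac{109153}{7 \left(-25076 - -15213\right)} = - \frac{109153}{7 \left(-25076 + 15213\right)} = - \frac{109153}{7 \left(-9863\right)} = \left(- \frac{109153}{7}\right) \left(- \frac{1}{9863}\right) = \frac{109153}{69041}$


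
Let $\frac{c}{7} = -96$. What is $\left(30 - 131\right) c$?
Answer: $67872$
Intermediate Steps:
$c = -672$ ($c = 7 \left(-96\right) = -672$)
$\left(30 - 131\right) c = \left(30 - 131\right) \left(-672\right) = \left(-101\right) \left(-672\right) = 67872$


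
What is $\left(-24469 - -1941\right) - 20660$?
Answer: $-43188$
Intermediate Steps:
$\left(-24469 - -1941\right) - 20660 = \left(-24469 + \left(-57 + 1998\right)\right) - 20660 = \left(-24469 + 1941\right) - 20660 = -22528 - 20660 = -43188$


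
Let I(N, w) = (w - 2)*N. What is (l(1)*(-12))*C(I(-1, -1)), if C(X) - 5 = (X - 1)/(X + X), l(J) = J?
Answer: -64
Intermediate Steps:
I(N, w) = N*(-2 + w) (I(N, w) = (-2 + w)*N = N*(-2 + w))
C(X) = 5 + (-1 + X)/(2*X) (C(X) = 5 + (X - 1)/(X + X) = 5 + (-1 + X)/((2*X)) = 5 + (-1 + X)*(1/(2*X)) = 5 + (-1 + X)/(2*X))
(l(1)*(-12))*C(I(-1, -1)) = (1*(-12))*((-1 + 11*(-(-2 - 1)))/(2*((-(-2 - 1))))) = -6*(-1 + 11*(-1*(-3)))/((-1*(-3))) = -6*(-1 + 11*3)/3 = -6*(-1 + 33)/3 = -6*32/3 = -12*16/3 = -64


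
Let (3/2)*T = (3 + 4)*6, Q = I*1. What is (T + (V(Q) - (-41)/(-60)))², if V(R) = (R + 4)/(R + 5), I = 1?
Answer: 316969/400 ≈ 792.42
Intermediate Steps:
Q = 1 (Q = 1*1 = 1)
V(R) = (4 + R)/(5 + R)
T = 28 (T = 2*((3 + 4)*6)/3 = 2*(7*6)/3 = (⅔)*42 = 28)
(T + (V(Q) - (-41)/(-60)))² = (28 + ((4 + 1)/(5 + 1) - (-41)/(-60)))² = (28 + (5/6 - (-41)*(-1)/60))² = (28 + ((⅙)*5 - 1*41/60))² = (28 + (⅚ - 41/60))² = (28 + 3/20)² = (563/20)² = 316969/400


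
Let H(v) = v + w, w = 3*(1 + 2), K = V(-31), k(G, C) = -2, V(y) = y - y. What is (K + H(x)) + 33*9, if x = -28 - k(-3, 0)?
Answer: 280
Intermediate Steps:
V(y) = 0
K = 0
w = 9 (w = 3*3 = 9)
x = -26 (x = -28 - 1*(-2) = -28 + 2 = -26)
H(v) = 9 + v (H(v) = v + 9 = 9 + v)
(K + H(x)) + 33*9 = (0 + (9 - 26)) + 33*9 = (0 - 17) + 297 = -17 + 297 = 280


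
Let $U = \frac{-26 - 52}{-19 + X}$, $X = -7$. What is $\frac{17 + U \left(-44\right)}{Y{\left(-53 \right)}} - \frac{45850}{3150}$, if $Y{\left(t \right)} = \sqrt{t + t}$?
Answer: $- \frac{131}{9} + \frac{115 i \sqrt{106}}{106} \approx -14.556 + 11.17 i$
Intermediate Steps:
$U = 3$ ($U = \frac{-26 - 52}{-19 - 7} = - \frac{78}{-26} = \left(-78\right) \left(- \frac{1}{26}\right) = 3$)
$Y{\left(t \right)} = \sqrt{2} \sqrt{t}$ ($Y{\left(t \right)} = \sqrt{2 t} = \sqrt{2} \sqrt{t}$)
$\frac{17 + U \left(-44\right)}{Y{\left(-53 \right)}} - \frac{45850}{3150} = \frac{17 + 3 \left(-44\right)}{\sqrt{2} \sqrt{-53}} - \frac{45850}{3150} = \frac{17 - 132}{\sqrt{2} i \sqrt{53}} - \frac{131}{9} = - \frac{115}{i \sqrt{106}} - \frac{131}{9} = - 115 \left(- \frac{i \sqrt{106}}{106}\right) - \frac{131}{9} = \frac{115 i \sqrt{106}}{106} - \frac{131}{9} = - \frac{131}{9} + \frac{115 i \sqrt{106}}{106}$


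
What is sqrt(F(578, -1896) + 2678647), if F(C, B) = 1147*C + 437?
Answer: 5*sqrt(133682) ≈ 1828.1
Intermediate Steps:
F(C, B) = 437 + 1147*C
sqrt(F(578, -1896) + 2678647) = sqrt((437 + 1147*578) + 2678647) = sqrt((437 + 662966) + 2678647) = sqrt(663403 + 2678647) = sqrt(3342050) = 5*sqrt(133682)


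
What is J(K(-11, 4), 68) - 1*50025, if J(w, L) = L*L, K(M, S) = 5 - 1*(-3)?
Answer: -45401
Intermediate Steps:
K(M, S) = 8 (K(M, S) = 5 + 3 = 8)
J(w, L) = L²
J(K(-11, 4), 68) - 1*50025 = 68² - 1*50025 = 4624 - 50025 = -45401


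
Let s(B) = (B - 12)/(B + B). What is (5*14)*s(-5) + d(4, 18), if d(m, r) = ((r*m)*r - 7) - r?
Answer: 1390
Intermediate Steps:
s(B) = (-12 + B)/(2*B) (s(B) = (-12 + B)/((2*B)) = (-12 + B)*(1/(2*B)) = (-12 + B)/(2*B))
d(m, r) = -7 - r + m*r**2 (d(m, r) = ((m*r)*r - 7) - r = (m*r**2 - 7) - r = (-7 + m*r**2) - r = -7 - r + m*r**2)
(5*14)*s(-5) + d(4, 18) = (5*14)*((1/2)*(-12 - 5)/(-5)) + (-7 - 1*18 + 4*18**2) = 70*((1/2)*(-1/5)*(-17)) + (-7 - 18 + 4*324) = 70*(17/10) + (-7 - 18 + 1296) = 119 + 1271 = 1390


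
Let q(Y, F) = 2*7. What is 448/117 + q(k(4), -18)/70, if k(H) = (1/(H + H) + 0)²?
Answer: 2357/585 ≈ 4.0291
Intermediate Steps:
k(H) = 1/(4*H²) (k(H) = (1/(2*H) + 0)² = (1/(2*H))² = 1/(4*H²))
q(Y, F) = 14
448/117 + q(k(4), -18)/70 = 448/117 + 14/70 = 448*(1/117) + 14*(1/70) = 448/117 + ⅕ = 2357/585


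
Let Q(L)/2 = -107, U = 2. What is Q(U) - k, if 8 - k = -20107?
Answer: -20329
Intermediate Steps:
Q(L) = -214 (Q(L) = 2*(-107) = -214)
k = 20115 (k = 8 - 1*(-20107) = 8 + 20107 = 20115)
Q(U) - k = -214 - 1*20115 = -214 - 20115 = -20329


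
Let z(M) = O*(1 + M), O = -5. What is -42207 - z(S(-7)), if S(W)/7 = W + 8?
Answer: -42167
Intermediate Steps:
S(W) = 56 + 7*W (S(W) = 7*(W + 8) = 7*(8 + W) = 56 + 7*W)
z(M) = -5 - 5*M (z(M) = -5*(1 + M) = -5 - 5*M)
-42207 - z(S(-7)) = -42207 - (-5 - 5*(56 + 7*(-7))) = -42207 - (-5 - 5*(56 - 49)) = -42207 - (-5 - 5*7) = -42207 - (-5 - 35) = -42207 - 1*(-40) = -42207 + 40 = -42167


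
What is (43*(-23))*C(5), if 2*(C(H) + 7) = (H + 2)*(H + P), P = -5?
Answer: 6923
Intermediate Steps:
C(H) = -7 + (-5 + H)*(2 + H)/2 (C(H) = -7 + ((H + 2)*(H - 5))/2 = -7 + ((2 + H)*(-5 + H))/2 = -7 + ((-5 + H)*(2 + H))/2 = -7 + (-5 + H)*(2 + H)/2)
(43*(-23))*C(5) = (43*(-23))*(-12 + (½)*5² - 3/2*5) = -989*(-12 + (½)*25 - 15/2) = -989*(-12 + 25/2 - 15/2) = -989*(-7) = 6923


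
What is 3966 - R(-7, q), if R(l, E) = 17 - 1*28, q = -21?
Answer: 3977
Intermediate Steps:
R(l, E) = -11 (R(l, E) = 17 - 28 = -11)
3966 - R(-7, q) = 3966 - 1*(-11) = 3966 + 11 = 3977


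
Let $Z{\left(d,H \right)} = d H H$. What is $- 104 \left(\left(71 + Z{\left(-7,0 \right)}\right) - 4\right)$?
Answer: $-6968$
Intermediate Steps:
$Z{\left(d,H \right)} = d H^{2}$ ($Z{\left(d,H \right)} = H d H = d H^{2}$)
$- 104 \left(\left(71 + Z{\left(-7,0 \right)}\right) - 4\right) = - 104 \left(\left(71 - 7 \cdot 0^{2}\right) - 4\right) = - 104 \left(\left(71 - 0\right) - 4\right) = - 104 \left(\left(71 + 0\right) - 4\right) = - 104 \left(71 - 4\right) = \left(-104\right) 67 = -6968$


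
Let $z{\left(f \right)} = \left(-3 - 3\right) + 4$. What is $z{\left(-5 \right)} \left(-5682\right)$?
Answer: $11364$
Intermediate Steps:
$z{\left(f \right)} = -2$ ($z{\left(f \right)} = -6 + 4 = -2$)
$z{\left(-5 \right)} \left(-5682\right) = \left(-2\right) \left(-5682\right) = 11364$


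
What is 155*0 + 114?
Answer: 114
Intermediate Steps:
155*0 + 114 = 0 + 114 = 114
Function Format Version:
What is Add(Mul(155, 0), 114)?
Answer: 114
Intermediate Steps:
Add(Mul(155, 0), 114) = Add(0, 114) = 114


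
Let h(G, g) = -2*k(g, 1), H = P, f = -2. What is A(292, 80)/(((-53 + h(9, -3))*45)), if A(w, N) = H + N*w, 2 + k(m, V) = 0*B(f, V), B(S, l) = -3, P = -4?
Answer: -23356/2205 ≈ -10.592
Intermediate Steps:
H = -4
k(m, V) = -2 (k(m, V) = -2 + 0*(-3) = -2 + 0 = -2)
A(w, N) = -4 + N*w
h(G, g) = 4 (h(G, g) = -2*(-2) = 4)
A(292, 80)/(((-53 + h(9, -3))*45)) = (-4 + 80*292)/(((-53 + 4)*45)) = (-4 + 23360)/((-49*45)) = 23356/(-2205) = 23356*(-1/2205) = -23356/2205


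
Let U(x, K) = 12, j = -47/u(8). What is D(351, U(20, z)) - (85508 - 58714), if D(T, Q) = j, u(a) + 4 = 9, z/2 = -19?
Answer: -134017/5 ≈ -26803.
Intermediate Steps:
z = -38 (z = 2*(-19) = -38)
u(a) = 5 (u(a) = -4 + 9 = 5)
j = -47/5 ≈ -9.4000
D(T, Q) = -47/5
D(351, U(20, z)) - (85508 - 58714) = -47/5 - (85508 - 58714) = -47/5 - 1*26794 = -47/5 - 26794 = -134017/5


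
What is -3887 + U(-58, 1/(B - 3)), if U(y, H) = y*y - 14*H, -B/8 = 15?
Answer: -64315/123 ≈ -522.89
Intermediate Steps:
B = -120 (B = -8*15 = -120)
U(y, H) = y² - 14*H
-3887 + U(-58, 1/(B - 3)) = -3887 + ((-58)² - 14/(-120 - 3)) = -3887 + (3364 - 14/(-123)) = -3887 + (3364 - 14*(-1/123)) = -3887 + (3364 + 14/123) = -3887 + 413786/123 = -64315/123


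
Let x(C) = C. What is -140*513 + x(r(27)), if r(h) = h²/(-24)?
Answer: -574803/8 ≈ -71850.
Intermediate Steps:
r(h) = -h²/24
-140*513 + x(r(27)) = -140*513 - 1/24*27² = -71820 - 1/24*729 = -71820 - 243/8 = -574803/8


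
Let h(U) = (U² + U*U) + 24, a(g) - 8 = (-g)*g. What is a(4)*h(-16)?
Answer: -4288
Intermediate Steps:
a(g) = 8 - g² (a(g) = 8 + (-g)*g = 8 - g²)
h(U) = 24 + 2*U² (h(U) = (U² + U²) + 24 = 2*U² + 24 = 24 + 2*U²)
a(4)*h(-16) = (8 - 1*4²)*(24 + 2*(-16)²) = (8 - 1*16)*(24 + 2*256) = (8 - 16)*(24 + 512) = -8*536 = -4288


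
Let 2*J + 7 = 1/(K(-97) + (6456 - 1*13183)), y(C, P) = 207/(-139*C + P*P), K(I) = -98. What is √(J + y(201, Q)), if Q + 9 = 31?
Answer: I*√681839257281/440895 ≈ 1.8729*I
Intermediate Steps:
Q = 22 (Q = -9 + 31 = 22)
y(C, P) = 207/(P² - 139*C) (y(C, P) = 207/(-139*C + P²) = 207/(P² - 139*C))
J = -23888/6825 (J = -7/2 + 1/(2*(-98 + (6456 - 1*13183))) = -7/2 + 1/(2*(-98 + (6456 - 13183))) = -7/2 + 1/(2*(-98 - 6727)) = -7/2 + (½)/(-6825) = -7/2 + (½)*(-1/6825) = -7/2 - 1/13650 = -23888/6825 ≈ -3.5001)
√(J + y(201, Q)) = √(-23888/6825 - 207/(-1*22² + 139*201)) = √(-23888/6825 - 207/(-1*484 + 27939)) = √(-23888/6825 - 207/(-484 + 27939)) = √(-23888/6825 - 207/27455) = √(-131451563/37476075) = I*√681839257281/440895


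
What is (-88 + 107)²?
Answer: 361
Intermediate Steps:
(-88 + 107)² = 19² = 361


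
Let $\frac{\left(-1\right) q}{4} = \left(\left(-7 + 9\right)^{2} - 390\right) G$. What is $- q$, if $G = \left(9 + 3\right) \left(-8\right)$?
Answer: $148224$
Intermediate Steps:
$G = -96$ ($G = 12 \left(-8\right) = -96$)
$q = -148224$ ($q = - 4 \left(\left(-7 + 9\right)^{2} - 390\right) \left(-96\right) = - 4 \left(2^{2} - 390\right) \left(-96\right) = - 4 \left(4 - 390\right) \left(-96\right) = - 4 \left(\left(-386\right) \left(-96\right)\right) = \left(-4\right) 37056 = -148224$)
$- q = \left(-1\right) \left(-148224\right) = 148224$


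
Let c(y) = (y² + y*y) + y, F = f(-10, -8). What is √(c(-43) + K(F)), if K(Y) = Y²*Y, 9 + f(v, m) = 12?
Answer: √3682 ≈ 60.680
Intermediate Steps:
f(v, m) = 3 (f(v, m) = -9 + 12 = 3)
F = 3
K(Y) = Y³
c(y) = y + 2*y² (c(y) = (y² + y²) + y = 2*y² + y = y + 2*y²)
√(c(-43) + K(F)) = √(-43*(1 + 2*(-43)) + 3³) = √(-43*(1 - 86) + 27) = √(-43*(-85) + 27) = √(3655 + 27) = √3682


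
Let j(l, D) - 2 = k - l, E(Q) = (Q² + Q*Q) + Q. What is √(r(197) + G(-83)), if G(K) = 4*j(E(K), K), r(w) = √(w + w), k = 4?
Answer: √(-54756 + √394) ≈ 233.96*I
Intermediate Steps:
E(Q) = Q + 2*Q² (E(Q) = (Q² + Q²) + Q = 2*Q² + Q = Q + 2*Q²)
j(l, D) = 6 - l (j(l, D) = 2 + (4 - l) = 6 - l)
r(w) = √2*√w (r(w) = √(2*w) = √2*√w)
G(K) = 24 - 4*K*(1 + 2*K) (G(K) = 4*(6 - K*(1 + 2*K)) = 24 - 4*K*(1 + 2*K))
√(r(197) + G(-83)) = √(√2*√197 + (24 - 4*(-83)*(1 + 2*(-83)))) = √(√394 + (24 - 4*(-83)*(1 - 166))) = √(√394 + (24 - 4*(-83)*(-165))) = √(√394 + (24 - 54780)) = √(√394 - 54756) = √(-54756 + √394)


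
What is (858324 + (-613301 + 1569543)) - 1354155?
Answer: 460411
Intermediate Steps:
(858324 + (-613301 + 1569543)) - 1354155 = (858324 + 956242) - 1354155 = 1814566 - 1354155 = 460411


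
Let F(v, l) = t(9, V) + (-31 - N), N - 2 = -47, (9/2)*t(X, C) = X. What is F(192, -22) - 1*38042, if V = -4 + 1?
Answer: -38026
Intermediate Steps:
V = -3
t(X, C) = 2*X/9
N = -45 (N = 2 - 47 = -45)
F(v, l) = 16 (F(v, l) = (2/9)*9 + (-31 - 1*(-45)) = 2 + (-31 + 45) = 2 + 14 = 16)
F(192, -22) - 1*38042 = 16 - 1*38042 = 16 - 38042 = -38026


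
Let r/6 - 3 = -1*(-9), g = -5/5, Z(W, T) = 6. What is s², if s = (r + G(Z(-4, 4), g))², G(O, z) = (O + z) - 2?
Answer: 31640625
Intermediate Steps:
g = -1 (g = -5*⅕ = -1)
r = 72 (r = 18 + 6*(-1*(-9)) = 18 + 6*9 = 18 + 54 = 72)
G(O, z) = -2 + O + z
s = 5625 (s = (72 + (-2 + 6 - 1))² = (72 + 3)² = 75² = 5625)
s² = 5625² = 31640625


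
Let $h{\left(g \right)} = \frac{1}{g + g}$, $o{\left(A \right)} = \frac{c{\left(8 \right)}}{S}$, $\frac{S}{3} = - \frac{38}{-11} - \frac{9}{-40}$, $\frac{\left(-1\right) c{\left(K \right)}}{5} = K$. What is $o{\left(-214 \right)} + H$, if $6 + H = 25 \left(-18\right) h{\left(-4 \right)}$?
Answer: $\frac{905857}{19428} \approx 46.626$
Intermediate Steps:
$c{\left(K \right)} = - 5 K$
$S = \frac{4857}{440}$ ($S = 3 \left(- \frac{38}{-11} - \frac{9}{-40}\right) = 3 \left(\left(-38\right) \left(- \frac{1}{11}\right) - - \frac{9}{40}\right) = 3 \left(\frac{38}{11} + \frac{9}{40}\right) = 3 \cdot \frac{1619}{440} = \frac{4857}{440} \approx 11.039$)
$o{\left(A \right)} = - \frac{17600}{4857}$ ($o{\left(A \right)} = \frac{\left(-5\right) 8}{\frac{4857}{440}} = \left(-40\right) \frac{440}{4857} = - \frac{17600}{4857}$)
$h{\left(g \right)} = \frac{1}{2 g}$
$H = \frac{201}{4}$ ($H = -6 + 25 \left(-18\right) \frac{1}{2 \left(-4\right)} = -6 - 450 \cdot \frac{1}{2} \left(- \frac{1}{4}\right) = -6 - - \frac{225}{4} = -6 + \frac{225}{4} = \frac{201}{4} \approx 50.25$)
$o{\left(-214 \right)} + H = - \frac{17600}{4857} + \frac{201}{4} = \frac{905857}{19428}$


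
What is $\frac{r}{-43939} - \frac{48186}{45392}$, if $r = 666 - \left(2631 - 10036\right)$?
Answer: $- \frac{177400249}{142462792} \approx -1.2452$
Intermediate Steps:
$r = 8071$ ($r = 666 - -7405 = 666 + 7405 = 8071$)
$\frac{r}{-43939} - \frac{48186}{45392} = \frac{8071}{-43939} - \frac{48186}{45392} = 8071 \left(- \frac{1}{43939}\right) - \frac{24093}{22696} = - \frac{1153}{6277} - \frac{24093}{22696} = - \frac{177400249}{142462792}$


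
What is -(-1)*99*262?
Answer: 25938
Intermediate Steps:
-(-1)*99*262 = -(-1)*25938 = -1*(-25938) = 25938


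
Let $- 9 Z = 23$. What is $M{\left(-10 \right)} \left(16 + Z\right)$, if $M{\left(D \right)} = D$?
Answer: $- \frac{1210}{9} \approx -134.44$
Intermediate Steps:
$Z = - \frac{23}{9}$ ($Z = \left(- \frac{1}{9}\right) 23 = - \frac{23}{9} \approx -2.5556$)
$M{\left(-10 \right)} \left(16 + Z\right) = - 10 \left(16 - \frac{23}{9}\right) = \left(-10\right) \frac{121}{9} = - \frac{1210}{9}$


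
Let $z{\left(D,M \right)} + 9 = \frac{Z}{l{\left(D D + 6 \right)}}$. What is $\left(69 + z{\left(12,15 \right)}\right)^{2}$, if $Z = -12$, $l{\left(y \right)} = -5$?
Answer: $\frac{97344}{25} \approx 3893.8$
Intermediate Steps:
$z{\left(D,M \right)} = - \frac{33}{5}$ ($z{\left(D,M \right)} = -9 - \frac{12}{-5} = -9 - - \frac{12}{5} = -9 + \frac{12}{5} = - \frac{33}{5}$)
$\left(69 + z{\left(12,15 \right)}\right)^{2} = \left(69 - \frac{33}{5}\right)^{2} = \left(\frac{312}{5}\right)^{2} = \frac{97344}{25}$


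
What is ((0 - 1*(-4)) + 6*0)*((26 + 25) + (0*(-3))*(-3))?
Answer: 204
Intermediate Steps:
((0 - 1*(-4)) + 6*0)*((26 + 25) + (0*(-3))*(-3)) = ((0 + 4) + 0)*(51 + 0*(-3)) = (4 + 0)*(51 + 0) = 4*51 = 204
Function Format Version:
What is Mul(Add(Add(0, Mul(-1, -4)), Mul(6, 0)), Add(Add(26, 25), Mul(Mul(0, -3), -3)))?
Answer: 204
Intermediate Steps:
Mul(Add(Add(0, Mul(-1, -4)), Mul(6, 0)), Add(Add(26, 25), Mul(Mul(0, -3), -3))) = Mul(Add(Add(0, 4), 0), Add(51, Mul(0, -3))) = Mul(Add(4, 0), Add(51, 0)) = Mul(4, 51) = 204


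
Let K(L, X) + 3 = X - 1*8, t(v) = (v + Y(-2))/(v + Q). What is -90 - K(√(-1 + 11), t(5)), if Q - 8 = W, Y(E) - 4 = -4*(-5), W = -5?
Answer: -661/8 ≈ -82.625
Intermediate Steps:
Y(E) = 24 (Y(E) = 4 - 4*(-5) = 4 + 20 = 24)
Q = 3 (Q = 8 - 5 = 3)
t(v) = (24 + v)/(3 + v) (t(v) = (v + 24)/(v + 3) = (24 + v)/(3 + v))
K(L, X) = -11 + X (K(L, X) = -3 + (X - 1*8) = -3 + (X - 8) = -3 + (-8 + X) = -11 + X)
-90 - K(√(-1 + 11), t(5)) = -90 - (-11 + (24 + 5)/(3 + 5)) = -90 - (-11 + 29/8) = -90 - 1*(-59/8) = -90 + 59/8 = -661/8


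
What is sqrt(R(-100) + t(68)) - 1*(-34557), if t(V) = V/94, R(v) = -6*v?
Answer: 34557 + sqrt(1326998)/47 ≈ 34582.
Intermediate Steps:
t(V) = V/94 (t(V) = V*(1/94) = V/94)
sqrt(R(-100) + t(68)) - 1*(-34557) = sqrt(-6*(-100) + (1/94)*68) - 1*(-34557) = sqrt(600 + 34/47) + 34557 = sqrt(28234/47) + 34557 = sqrt(1326998)/47 + 34557 = 34557 + sqrt(1326998)/47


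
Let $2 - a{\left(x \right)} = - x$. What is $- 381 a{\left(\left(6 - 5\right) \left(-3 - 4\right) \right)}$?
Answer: $1905$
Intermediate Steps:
$a{\left(x \right)} = 2 + x$ ($a{\left(x \right)} = 2 - - x = 2 + x$)
$- 381 a{\left(\left(6 - 5\right) \left(-3 - 4\right) \right)} = - 381 \left(2 + \left(6 - 5\right) \left(-3 - 4\right)\right) = - 381 \left(2 + 1 \left(-7\right)\right) = - 381 \left(2 - 7\right) = \left(-381\right) \left(-5\right) = 1905$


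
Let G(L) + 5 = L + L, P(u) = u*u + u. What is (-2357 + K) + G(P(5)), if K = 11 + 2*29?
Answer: -2233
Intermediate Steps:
P(u) = u + u**2 (P(u) = u**2 + u = u + u**2)
G(L) = -5 + 2*L (G(L) = -5 + (L + L) = -5 + 2*L)
K = 69 (K = 11 + 58 = 69)
(-2357 + K) + G(P(5)) = (-2357 + 69) + (-5 + 2*(5*(1 + 5))) = -2288 + (-5 + 2*(5*6)) = -2288 + (-5 + 2*30) = -2288 + (-5 + 60) = -2288 + 55 = -2233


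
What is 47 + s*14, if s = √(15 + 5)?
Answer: 47 + 28*√5 ≈ 109.61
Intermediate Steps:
s = 2*√5 (s = √20 = 2*√5 ≈ 4.4721)
47 + s*14 = 47 + (2*√5)*14 = 47 + 28*√5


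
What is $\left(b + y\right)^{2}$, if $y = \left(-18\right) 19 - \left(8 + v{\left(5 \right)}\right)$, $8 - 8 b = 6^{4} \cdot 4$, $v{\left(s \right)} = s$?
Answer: $1004004$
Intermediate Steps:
$b = -647$ ($b = 1 - \frac{6^{4} \cdot 4}{8} = 1 - \frac{1296 \cdot 4}{8} = 1 - 648 = -647$)
$y = -355$ ($y = \left(-18\right) 19 - 13 = -342 - 13 = -355$)
$\left(b + y\right)^{2} = \left(-647 - 355\right)^{2} = \left(-1002\right)^{2} = 1004004$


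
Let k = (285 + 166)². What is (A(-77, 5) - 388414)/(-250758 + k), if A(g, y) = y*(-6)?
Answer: 388444/47357 ≈ 8.2025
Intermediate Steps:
A(g, y) = -6*y
k = 203401 (k = 451² = 203401)
(A(-77, 5) - 388414)/(-250758 + k) = (-6*5 - 388414)/(-250758 + 203401) = (-30 - 388414)/(-47357) = -388444*(-1/47357) = 388444/47357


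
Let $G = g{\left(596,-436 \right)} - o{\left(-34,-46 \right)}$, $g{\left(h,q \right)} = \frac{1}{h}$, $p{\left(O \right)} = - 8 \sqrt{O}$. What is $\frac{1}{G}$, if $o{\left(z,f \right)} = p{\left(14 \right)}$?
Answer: $- \frac{596}{318273535} + \frac{2841728 \sqrt{14}}{318273535} \approx 0.033406$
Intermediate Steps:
$o{\left(z,f \right)} = - 8 \sqrt{14}$
$G = \frac{1}{596} + 8 \sqrt{14}$ ($G = \frac{1}{596} - - 8 \sqrt{14} = \frac{1}{596} + 8 \sqrt{14} \approx 29.935$)
$\frac{1}{G} = \frac{1}{\frac{1}{596} + 8 \sqrt{14}}$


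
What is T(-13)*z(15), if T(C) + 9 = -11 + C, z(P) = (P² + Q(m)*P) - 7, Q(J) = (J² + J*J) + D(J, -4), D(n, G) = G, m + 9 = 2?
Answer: -53724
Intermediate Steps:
m = -7 (m = -9 + 2 = -7)
Q(J) = -4 + 2*J² (Q(J) = (J² + J*J) - 4 = (J² + J²) - 4 = 2*J² - 4 = -4 + 2*J²)
z(P) = -7 + P² + 94*P (z(P) = (P² + (-4 + 2*(-7)²)*P) - 7 = (P² + (-4 + 2*49)*P) - 7 = (P² + (-4 + 98)*P) - 7 = (P² + 94*P) - 7 = -7 + P² + 94*P)
T(C) = -20 + C (T(C) = -9 + (-11 + C) = -20 + C)
T(-13)*z(15) = (-20 - 13)*(-7 + 15² + 94*15) = -33*(-7 + 225 + 1410) = -33*1628 = -53724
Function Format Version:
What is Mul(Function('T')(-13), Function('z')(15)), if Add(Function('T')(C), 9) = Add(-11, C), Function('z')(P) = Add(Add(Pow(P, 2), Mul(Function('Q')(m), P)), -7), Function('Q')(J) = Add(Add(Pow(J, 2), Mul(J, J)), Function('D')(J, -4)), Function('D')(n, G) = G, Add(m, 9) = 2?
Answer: -53724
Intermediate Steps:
m = -7 (m = Add(-9, 2) = -7)
Function('Q')(J) = Add(-4, Mul(2, Pow(J, 2))) (Function('Q')(J) = Add(Add(Pow(J, 2), Mul(J, J)), -4) = Add(Add(Pow(J, 2), Pow(J, 2)), -4) = Add(Mul(2, Pow(J, 2)), -4) = Add(-4, Mul(2, Pow(J, 2))))
Function('z')(P) = Add(-7, Pow(P, 2), Mul(94, P)) (Function('z')(P) = Add(Add(Pow(P, 2), Mul(Add(-4, Mul(2, Pow(-7, 2))), P)), -7) = Add(Add(Pow(P, 2), Mul(Add(-4, Mul(2, 49)), P)), -7) = Add(Add(Pow(P, 2), Mul(Add(-4, 98), P)), -7) = Add(Add(Pow(P, 2), Mul(94, P)), -7) = Add(-7, Pow(P, 2), Mul(94, P)))
Function('T')(C) = Add(-20, C) (Function('T')(C) = Add(-9, Add(-11, C)) = Add(-20, C))
Mul(Function('T')(-13), Function('z')(15)) = Mul(Add(-20, -13), Add(-7, Pow(15, 2), Mul(94, 15))) = Mul(-33, Add(-7, 225, 1410)) = Mul(-33, 1628) = -53724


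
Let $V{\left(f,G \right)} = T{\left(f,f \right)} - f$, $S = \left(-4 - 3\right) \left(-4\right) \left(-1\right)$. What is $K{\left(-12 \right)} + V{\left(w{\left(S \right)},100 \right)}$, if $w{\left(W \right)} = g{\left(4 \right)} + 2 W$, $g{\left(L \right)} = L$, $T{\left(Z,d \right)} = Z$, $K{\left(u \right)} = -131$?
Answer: $-131$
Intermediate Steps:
$S = -28$ ($S = \left(-7\right) \left(-4\right) \left(-1\right) = 28 \left(-1\right) = -28$)
$w{\left(W \right)} = 4 + 2 W$
$V{\left(f,G \right)} = 0$ ($V{\left(f,G \right)} = f - f = 0$)
$K{\left(-12 \right)} + V{\left(w{\left(S \right)},100 \right)} = -131 + 0 = -131$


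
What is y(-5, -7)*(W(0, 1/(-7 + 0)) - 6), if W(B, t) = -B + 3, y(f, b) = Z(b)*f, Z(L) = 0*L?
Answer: 0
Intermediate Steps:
Z(L) = 0
y(f, b) = 0 (y(f, b) = 0*f = 0)
W(B, t) = 3 - B
y(-5, -7)*(W(0, 1/(-7 + 0)) - 6) = 0*((3 - 1*0) - 6) = 0*((3 + 0) - 6) = 0*(3 - 6) = 0*(-3) = 0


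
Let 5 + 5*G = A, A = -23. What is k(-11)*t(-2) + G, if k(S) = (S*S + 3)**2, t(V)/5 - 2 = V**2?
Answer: 2306372/5 ≈ 4.6127e+5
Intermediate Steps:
t(V) = 10 + 5*V**2
k(S) = (3 + S**2)**2 (k(S) = (S**2 + 3)**2 = (3 + S**2)**2)
G = -28/5 (G = -1 + (1/5)*(-23) = -1 - 23/5 = -28/5 ≈ -5.6000)
k(-11)*t(-2) + G = (3 + (-11)**2)**2*(10 + 5*(-2)**2) - 28/5 = (3 + 121)**2*(10 + 5*4) - 28/5 = 124**2*(10 + 20) - 28/5 = 15376*30 - 28/5 = 461280 - 28/5 = 2306372/5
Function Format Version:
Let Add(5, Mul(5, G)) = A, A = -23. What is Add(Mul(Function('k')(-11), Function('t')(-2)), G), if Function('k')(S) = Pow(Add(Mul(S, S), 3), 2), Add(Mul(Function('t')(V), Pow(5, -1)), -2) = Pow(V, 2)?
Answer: Rational(2306372, 5) ≈ 4.6127e+5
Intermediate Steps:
Function('t')(V) = Add(10, Mul(5, Pow(V, 2)))
Function('k')(S) = Pow(Add(3, Pow(S, 2)), 2) (Function('k')(S) = Pow(Add(Pow(S, 2), 3), 2) = Pow(Add(3, Pow(S, 2)), 2))
G = Rational(-28, 5) (G = Add(-1, Mul(Rational(1, 5), -23)) = Add(-1, Rational(-23, 5)) = Rational(-28, 5) ≈ -5.6000)
Add(Mul(Function('k')(-11), Function('t')(-2)), G) = Add(Mul(Pow(Add(3, Pow(-11, 2)), 2), Add(10, Mul(5, Pow(-2, 2)))), Rational(-28, 5)) = Add(Mul(Pow(Add(3, 121), 2), Add(10, Mul(5, 4))), Rational(-28, 5)) = Add(Mul(Pow(124, 2), Add(10, 20)), Rational(-28, 5)) = Add(Mul(15376, 30), Rational(-28, 5)) = Add(461280, Rational(-28, 5)) = Rational(2306372, 5)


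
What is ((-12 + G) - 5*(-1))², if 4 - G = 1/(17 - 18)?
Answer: 4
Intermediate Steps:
G = 5 (G = 4 - 1/(17 - 18) = 4 - 1/(-1) = 4 - 1*(-1) = 4 + 1 = 5)
((-12 + G) - 5*(-1))² = ((-12 + 5) - 5*(-1))² = (-7 + 5)² = (-2)² = 4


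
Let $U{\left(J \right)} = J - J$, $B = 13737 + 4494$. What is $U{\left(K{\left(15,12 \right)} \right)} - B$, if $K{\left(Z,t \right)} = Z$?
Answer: $-18231$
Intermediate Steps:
$B = 18231$
$U{\left(J \right)} = 0$
$U{\left(K{\left(15,12 \right)} \right)} - B = 0 - 18231 = -18231$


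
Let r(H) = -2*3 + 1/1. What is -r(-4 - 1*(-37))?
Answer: 5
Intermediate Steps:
r(H) = -5 (r(H) = -6 + 1 = -5)
-r(-4 - 1*(-37)) = -1*(-5) = 5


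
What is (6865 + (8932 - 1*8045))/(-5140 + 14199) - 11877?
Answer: -107585991/9059 ≈ -11876.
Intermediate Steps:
(6865 + (8932 - 1*8045))/(-5140 + 14199) - 11877 = (6865 + (8932 - 8045))/9059 - 11877 = (6865 + 887)*(1/9059) - 11877 = 7752*(1/9059) - 11877 = 7752/9059 - 11877 = -107585991/9059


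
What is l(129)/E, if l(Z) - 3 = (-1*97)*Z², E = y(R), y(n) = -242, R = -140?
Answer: 807087/121 ≈ 6670.1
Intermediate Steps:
E = -242
l(Z) = 3 - 97*Z² (l(Z) = 3 + (-1*97)*Z² = 3 - 97*Z²)
l(129)/E = (3 - 97*129²)/(-242) = (3 - 97*16641)*(-1/242) = (3 - 1614177)*(-1/242) = -1614174*(-1/242) = 807087/121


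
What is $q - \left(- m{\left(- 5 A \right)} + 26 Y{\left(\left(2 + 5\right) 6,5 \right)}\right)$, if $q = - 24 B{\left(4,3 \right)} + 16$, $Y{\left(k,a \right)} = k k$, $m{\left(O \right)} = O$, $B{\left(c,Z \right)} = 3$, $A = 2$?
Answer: $-45930$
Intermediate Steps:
$Y{\left(k,a \right)} = k^{2}$
$q = -56$ ($q = \left(-24\right) 3 + 16 = -72 + 16 = -56$)
$q - \left(- m{\left(- 5 A \right)} + 26 Y{\left(\left(2 + 5\right) 6,5 \right)}\right) = -56 - \left(10 + 26 \left(\left(2 + 5\right) 6\right)^{2}\right) = -56 - \left(10 + 26 \left(7 \cdot 6\right)^{2}\right) = -56 - \left(10 + 26 \cdot 42^{2}\right) = -56 - 45874 = -45930$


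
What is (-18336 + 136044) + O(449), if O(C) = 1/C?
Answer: 52850893/449 ≈ 1.1771e+5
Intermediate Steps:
(-18336 + 136044) + O(449) = (-18336 + 136044) + 1/449 = 117708 + 1/449 = 52850893/449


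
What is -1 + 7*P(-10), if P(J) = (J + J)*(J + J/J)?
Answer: 1259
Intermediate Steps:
P(J) = 2*J*(1 + J) (P(J) = (2*J)*(J + 1) = (2*J)*(1 + J) = 2*J*(1 + J))
-1 + 7*P(-10) = -1 + 7*(2*(-10)*(1 - 10)) = -1 + 7*(2*(-10)*(-9)) = -1 + 7*180 = -1 + 1260 = 1259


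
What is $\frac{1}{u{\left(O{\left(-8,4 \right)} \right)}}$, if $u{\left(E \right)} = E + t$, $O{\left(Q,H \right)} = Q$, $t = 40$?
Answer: $\frac{1}{32} \approx 0.03125$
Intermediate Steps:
$u{\left(E \right)} = 40 + E$ ($u{\left(E \right)} = E + 40 = 40 + E$)
$\frac{1}{u{\left(O{\left(-8,4 \right)} \right)}} = \frac{1}{40 - 8} = \frac{1}{32}$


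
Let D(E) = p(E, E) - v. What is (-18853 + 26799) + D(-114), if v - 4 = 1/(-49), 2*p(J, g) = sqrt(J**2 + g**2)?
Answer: 389159/49 + 57*sqrt(2) ≈ 8022.6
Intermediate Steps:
p(J, g) = sqrt(J**2 + g**2)/2
v = 195/49 (v = 4 + 1/(-49) = 4 - 1/49 = 195/49 ≈ 3.9796)
D(E) = -195/49 + sqrt(2)*sqrt(E**2)/2 (D(E) = sqrt(E**2 + E**2)/2 - 1*195/49 = sqrt(2*E**2)/2 - 195/49 = (sqrt(2)*sqrt(E**2))/2 - 195/49 = sqrt(2)*sqrt(E**2)/2 - 195/49 = -195/49 + sqrt(2)*sqrt(E**2)/2)
(-18853 + 26799) + D(-114) = (-18853 + 26799) + (-195/49 + sqrt(2)*sqrt((-114)**2)/2) = 7946 + (-195/49 + sqrt(2)*sqrt(12996)/2) = 7946 + (-195/49 + (1/2)*sqrt(2)*114) = 7946 + (-195/49 + 57*sqrt(2)) = 389159/49 + 57*sqrt(2)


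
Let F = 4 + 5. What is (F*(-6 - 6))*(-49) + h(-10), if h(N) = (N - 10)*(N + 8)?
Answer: 5332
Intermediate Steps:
F = 9
h(N) = (-10 + N)*(8 + N)
(F*(-6 - 6))*(-49) + h(-10) = (9*(-6 - 6))*(-49) + (-80 + (-10)² - 2*(-10)) = (9*(-12))*(-49) + (-80 + 100 + 20) = -108*(-49) + 40 = 5292 + 40 = 5332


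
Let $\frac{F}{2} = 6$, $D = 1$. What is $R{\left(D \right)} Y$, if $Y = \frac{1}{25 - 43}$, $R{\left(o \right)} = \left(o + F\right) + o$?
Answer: $- \frac{7}{9} \approx -0.77778$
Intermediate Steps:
$F = 12$ ($F = 2 \cdot 6 = 12$)
$R{\left(o \right)} = 12 + 2 o$ ($R{\left(o \right)} = \left(o + 12\right) + o = \left(12 + o\right) + o = 12 + 2 o$)
$Y = - \frac{1}{18}$ ($Y = \frac{1}{-18} = - \frac{1}{18} \approx -0.055556$)
$R{\left(D \right)} Y = \left(12 + 2 \cdot 1\right) \left(- \frac{1}{18}\right) = \left(12 + 2\right) \left(- \frac{1}{18}\right) = 14 \left(- \frac{1}{18}\right) = - \frac{7}{9}$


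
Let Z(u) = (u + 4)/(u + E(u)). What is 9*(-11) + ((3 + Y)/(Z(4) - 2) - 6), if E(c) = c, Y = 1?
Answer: -109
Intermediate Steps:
Z(u) = (4 + u)/(2*u) (Z(u) = (u + 4)/(u + u) = (4 + u)/((2*u)) = (4 + u)*(1/(2*u)) = (4 + u)/(2*u))
9*(-11) + ((3 + Y)/(Z(4) - 2) - 6) = 9*(-11) + ((3 + 1)/((1/2)*(4 + 4)/4 - 2) - 6) = -99 + (4/((1/2)*(1/4)*8 - 2) - 6) = -99 + (4/(1 - 2) - 6) = -99 + (4/(-1) - 6) = -99 + (4*(-1) - 6) = -99 + (-4 - 6) = -99 - 10 = -109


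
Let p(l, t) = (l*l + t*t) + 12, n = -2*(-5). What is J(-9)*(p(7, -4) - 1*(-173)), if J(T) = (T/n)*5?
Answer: -1125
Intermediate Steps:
n = 10
p(l, t) = 12 + l**2 + t**2 (p(l, t) = (l**2 + t**2) + 12 = 12 + l**2 + t**2)
J(T) = T/2 (J(T) = (T/10)*5 = T/2)
J(-9)*(p(7, -4) - 1*(-173)) = ((1/2)*(-9))*((12 + 7**2 + (-4)**2) - 1*(-173)) = -9*((12 + 49 + 16) + 173)/2 = -9*(77 + 173)/2 = -9/2*250 = -1125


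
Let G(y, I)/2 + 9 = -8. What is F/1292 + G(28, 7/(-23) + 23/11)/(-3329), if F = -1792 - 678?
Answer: -215229/113186 ≈ -1.9016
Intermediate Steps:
G(y, I) = -34 (G(y, I) = -18 + 2*(-8) = -18 - 16 = -34)
F = -2470
F/1292 + G(28, 7/(-23) + 23/11)/(-3329) = -2470/1292 - 34/(-3329) = -2470*1/1292 - 34*(-1/3329) = -65/34 + 34/3329 = -215229/113186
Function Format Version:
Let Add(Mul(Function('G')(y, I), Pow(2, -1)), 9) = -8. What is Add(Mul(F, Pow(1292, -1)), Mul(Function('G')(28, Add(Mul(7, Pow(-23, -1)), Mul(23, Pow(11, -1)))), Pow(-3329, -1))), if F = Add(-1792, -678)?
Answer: Rational(-215229, 113186) ≈ -1.9016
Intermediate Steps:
Function('G')(y, I) = -34 (Function('G')(y, I) = Add(-18, Mul(2, -8)) = Add(-18, -16) = -34)
F = -2470
Add(Mul(F, Pow(1292, -1)), Mul(Function('G')(28, Add(Mul(7, Pow(-23, -1)), Mul(23, Pow(11, -1)))), Pow(-3329, -1))) = Add(Mul(-2470, Pow(1292, -1)), Mul(-34, Pow(-3329, -1))) = Add(Mul(-2470, Rational(1, 1292)), Mul(-34, Rational(-1, 3329))) = Add(Rational(-65, 34), Rational(34, 3329)) = Rational(-215229, 113186)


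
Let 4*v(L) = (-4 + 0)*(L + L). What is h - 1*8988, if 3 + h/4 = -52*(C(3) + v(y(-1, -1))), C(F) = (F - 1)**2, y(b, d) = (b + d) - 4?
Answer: -12328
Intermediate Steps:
y(b, d) = -4 + b + d
C(F) = (-1 + F)**2
v(L) = -2*L (v(L) = ((-4 + 0)*(L + L))/4 = (-8*L)/4 = -2*L)
h = -3340 (h = -12 + 4*(-52*((-1 + 3)**2 - 2*(-4 - 1 - 1))) = -12 + 4*(-52*(2**2 - 2*(-6))) = -12 + 4*(-52*(4 + 12)) = -12 + 4*(-52*16) = -12 + 4*(-832) = -12 - 3328 = -3340)
h - 1*8988 = -3340 - 1*8988 = -3340 - 8988 = -12328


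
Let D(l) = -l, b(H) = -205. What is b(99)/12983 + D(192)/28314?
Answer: -1382851/61266777 ≈ -0.022571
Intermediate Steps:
b(99)/12983 + D(192)/28314 = -205/12983 - 1*192/28314 = -205*1/12983 - 192*1/28314 = -205/12983 - 32/4719 = -1382851/61266777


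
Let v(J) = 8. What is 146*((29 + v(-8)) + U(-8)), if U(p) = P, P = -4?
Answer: 4818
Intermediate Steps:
U(p) = -4
146*((29 + v(-8)) + U(-8)) = 146*((29 + 8) - 4) = 146*(37 - 4) = 146*33 = 4818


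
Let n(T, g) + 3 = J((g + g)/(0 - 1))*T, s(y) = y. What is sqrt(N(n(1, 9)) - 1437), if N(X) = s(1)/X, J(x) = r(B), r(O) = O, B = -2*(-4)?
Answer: 4*I*sqrt(2245)/5 ≈ 37.905*I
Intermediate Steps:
B = 8
J(x) = 8
n(T, g) = -3 + 8*T
N(X) = 1/X
sqrt(N(n(1, 9)) - 1437) = sqrt(1/(-3 + 8*1) - 1437) = sqrt(1/(-3 + 8) - 1437) = sqrt(1/5 - 1437) = sqrt(-7184/5) = 4*I*sqrt(2245)/5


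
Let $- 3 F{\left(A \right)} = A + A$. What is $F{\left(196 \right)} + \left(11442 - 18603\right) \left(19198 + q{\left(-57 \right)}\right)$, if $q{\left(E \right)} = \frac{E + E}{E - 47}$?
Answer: $- \frac{21447637883}{156} \approx -1.3748 \cdot 10^{8}$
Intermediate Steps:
$q{\left(E \right)} = \frac{2 E}{-47 + E}$
$F{\left(A \right)} = - \frac{2 A}{3}$ ($F{\left(A \right)} = - \frac{A + A}{3} = - \frac{2 A}{3}$)
$F{\left(196 \right)} + \left(11442 - 18603\right) \left(19198 + q{\left(-57 \right)}\right) = \left(- \frac{2}{3}\right) 196 + \left(11442 - 18603\right) \left(19198 + 2 \left(-57\right) \frac{1}{-47 - 57}\right) = - \frac{392}{3} - 7161 \left(19198 + 2 \left(-57\right) \frac{1}{-104}\right) = - \frac{392}{3} - 7161 \left(19198 + 2 \left(-57\right) \left(- \frac{1}{104}\right)\right) = - \frac{392}{3} - 7161 \left(19198 + \frac{57}{52}\right) = - \frac{392}{3} - \frac{7149205833}{52} = - \frac{21447637883}{156}$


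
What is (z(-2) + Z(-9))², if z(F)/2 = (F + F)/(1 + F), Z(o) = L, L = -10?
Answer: 4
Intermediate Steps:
Z(o) = -10
z(F) = 4*F/(1 + F) (z(F) = 2*((F + F)/(1 + F)) = 2*((2*F)/(1 + F)) = 2*(2*F/(1 + F)) = 4*F/(1 + F))
(z(-2) + Z(-9))² = (4*(-2)/(1 - 2) - 10)² = (4*(-2)/(-1) - 10)² = (4*(-2)*(-1) - 10)² = (8 - 10)² = (-2)² = 4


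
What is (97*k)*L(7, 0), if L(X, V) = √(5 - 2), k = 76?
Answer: 7372*√3 ≈ 12769.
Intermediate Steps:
L(X, V) = √3
(97*k)*L(7, 0) = (97*76)*√3 = 7372*√3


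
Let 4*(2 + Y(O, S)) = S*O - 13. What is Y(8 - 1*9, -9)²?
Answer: 9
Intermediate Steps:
Y(O, S) = -21/4 + O*S/4 (Y(O, S) = -2 + (S*O - 13)/4 = -2 + (O*S - 13)/4 = -2 + (-13 + O*S)/4 = -2 + (-13/4 + O*S/4) = -21/4 + O*S/4)
Y(8 - 1*9, -9)² = (-21/4 + (¼)*(8 - 1*9)*(-9))² = (-21/4 + (¼)*(8 - 9)*(-9))² = (-21/4 + (¼)*(-1)*(-9))² = (-21/4 + 9/4)² = (-3)² = 9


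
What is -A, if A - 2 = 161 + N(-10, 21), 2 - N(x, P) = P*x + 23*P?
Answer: 108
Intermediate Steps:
N(x, P) = 2 - 23*P - P*x (N(x, P) = 2 - (P*x + 23*P) = 2 - (23*P + P*x) = 2 + (-23*P - P*x) = 2 - 23*P - P*x)
A = -108 (A = 2 + (161 + (2 - 23*21 - 1*21*(-10))) = 2 + (161 + (2 - 483 + 210)) = 2 + (161 - 271) = 2 - 110 = -108)
-A = -1*(-108) = 108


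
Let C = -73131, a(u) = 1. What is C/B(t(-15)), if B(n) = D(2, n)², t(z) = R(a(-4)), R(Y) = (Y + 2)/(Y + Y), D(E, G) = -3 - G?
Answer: -97508/27 ≈ -3611.4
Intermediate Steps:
R(Y) = (2 + Y)/(2*Y) (R(Y) = (2 + Y)/((2*Y)) = (2 + Y)*(1/(2*Y)) = (2 + Y)/(2*Y))
t(z) = 3/2 (t(z) = (½)*(2 + 1)/1 = (½)*1*3 = 3/2)
B(n) = (-3 - n)²
C/B(t(-15)) = -73131/(3 + 3/2)² = -73131/((9/2)²) = -73131/81/4 = -73131*4/81 = -97508/27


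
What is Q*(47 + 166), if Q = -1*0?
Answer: 0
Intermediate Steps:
Q = 0
Q*(47 + 166) = 0*(47 + 166) = 0*213 = 0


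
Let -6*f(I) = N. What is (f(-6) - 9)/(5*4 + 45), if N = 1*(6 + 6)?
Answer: -11/65 ≈ -0.16923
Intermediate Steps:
N = 12 (N = 1*12 = 12)
f(I) = -2 (f(I) = -⅙*12 = -2)
(f(-6) - 9)/(5*4 + 45) = (-2 - 9)/(5*4 + 45) = -11/(20 + 45) = -11/65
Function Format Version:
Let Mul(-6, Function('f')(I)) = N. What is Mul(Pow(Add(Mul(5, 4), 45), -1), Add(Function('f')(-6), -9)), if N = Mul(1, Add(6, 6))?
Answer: Rational(-11, 65) ≈ -0.16923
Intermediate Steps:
N = 12 (N = Mul(1, 12) = 12)
Function('f')(I) = -2 (Function('f')(I) = Mul(Rational(-1, 6), 12) = -2)
Mul(Pow(Add(Mul(5, 4), 45), -1), Add(Function('f')(-6), -9)) = Mul(Pow(Add(Mul(5, 4), 45), -1), Add(-2, -9)) = Mul(Pow(Add(20, 45), -1), -11) = Mul(Pow(65, -1), -11) = Mul(Rational(1, 65), -11) = Rational(-11, 65)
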